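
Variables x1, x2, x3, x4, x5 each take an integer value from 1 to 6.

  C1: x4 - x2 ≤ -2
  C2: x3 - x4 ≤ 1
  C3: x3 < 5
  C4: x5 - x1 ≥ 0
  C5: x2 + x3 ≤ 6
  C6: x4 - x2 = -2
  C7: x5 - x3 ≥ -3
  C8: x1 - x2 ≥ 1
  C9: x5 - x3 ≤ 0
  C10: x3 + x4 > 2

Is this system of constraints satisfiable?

Constraints 1, 2, 4, 8, and 9 give x3 − x5 ≥ 0, x5 − x1 ≥ 0, x1 − x2 ≥ 1, x2 − x4 ≥ 2, x4 − x3 ≥ -1.
Adding all 5 inequalities: the left sides telescope to 0, and the right sides sum to 0 + 0 + 1 + 2 + (-1) = 2. So 0 ≥ 2, which is false.

Unsatisfiable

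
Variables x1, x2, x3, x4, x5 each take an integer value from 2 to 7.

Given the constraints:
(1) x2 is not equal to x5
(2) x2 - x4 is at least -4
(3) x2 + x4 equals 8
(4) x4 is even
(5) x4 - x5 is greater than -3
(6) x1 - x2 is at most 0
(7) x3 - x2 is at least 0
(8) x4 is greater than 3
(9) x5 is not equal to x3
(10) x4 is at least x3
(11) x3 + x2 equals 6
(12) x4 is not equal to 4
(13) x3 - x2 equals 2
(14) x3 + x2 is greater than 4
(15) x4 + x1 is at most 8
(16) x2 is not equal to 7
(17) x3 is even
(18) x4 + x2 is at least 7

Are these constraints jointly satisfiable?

The assignment x1 = 2, x2 = 2, x3 = 4, x4 = 6, x5 = 7 works:
  constraint 2 holds since x2 - x4 = -4.
  constraint 3 holds since x2 + x4 = 8.
The rest check out directly.

Satisfiable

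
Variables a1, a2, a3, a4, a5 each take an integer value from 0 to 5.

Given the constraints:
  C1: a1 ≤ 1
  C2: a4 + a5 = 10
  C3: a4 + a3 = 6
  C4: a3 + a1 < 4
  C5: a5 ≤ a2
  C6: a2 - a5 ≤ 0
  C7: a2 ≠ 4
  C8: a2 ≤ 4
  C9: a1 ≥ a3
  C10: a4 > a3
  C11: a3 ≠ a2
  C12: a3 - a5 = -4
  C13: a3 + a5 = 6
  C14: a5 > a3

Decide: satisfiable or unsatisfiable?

Unsatisfiable

From constraints 1 and 9: a3 ≤ a1 ≤ 1. From constraints 5 and 8: a5 ≤ a2 ≤ 4. Hence a3 + a5 ≤ 5. But constraint 13 requires a3 + a5 = 6, and 6 > 5. Contradiction.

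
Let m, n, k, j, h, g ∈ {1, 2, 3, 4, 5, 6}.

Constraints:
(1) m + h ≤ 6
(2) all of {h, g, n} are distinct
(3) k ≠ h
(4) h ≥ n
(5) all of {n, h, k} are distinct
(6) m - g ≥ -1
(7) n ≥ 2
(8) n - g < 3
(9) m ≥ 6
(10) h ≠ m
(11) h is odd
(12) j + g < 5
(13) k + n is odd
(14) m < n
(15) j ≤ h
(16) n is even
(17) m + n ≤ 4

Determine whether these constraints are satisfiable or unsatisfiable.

Unsatisfiable

From constraint 9: m ≥ 6. From constraints 4 and 7: h ≥ n ≥ 2. Hence m + h ≥ 8. But constraint 1 requires m + h ≤ 6, and 6 < 8. Contradiction.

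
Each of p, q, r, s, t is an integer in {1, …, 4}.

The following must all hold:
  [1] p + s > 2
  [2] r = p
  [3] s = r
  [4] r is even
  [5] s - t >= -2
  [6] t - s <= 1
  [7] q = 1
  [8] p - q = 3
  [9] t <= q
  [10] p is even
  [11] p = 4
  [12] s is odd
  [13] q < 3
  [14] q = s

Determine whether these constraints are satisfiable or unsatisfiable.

Constraint 7 fixes q = 1 and constraint 11 fixes p = 4. Constraints 2, 3, and 14 give q = s = r = p, so q = p. But 1 ≠ 4 — contradiction.

Unsatisfiable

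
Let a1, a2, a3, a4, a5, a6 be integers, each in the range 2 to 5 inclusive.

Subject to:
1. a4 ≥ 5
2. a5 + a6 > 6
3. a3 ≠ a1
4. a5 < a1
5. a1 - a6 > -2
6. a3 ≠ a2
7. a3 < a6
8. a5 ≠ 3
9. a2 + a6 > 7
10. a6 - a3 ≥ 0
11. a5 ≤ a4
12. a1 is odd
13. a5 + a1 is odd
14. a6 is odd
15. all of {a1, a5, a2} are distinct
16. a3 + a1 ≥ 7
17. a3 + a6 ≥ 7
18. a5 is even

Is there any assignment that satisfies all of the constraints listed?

Take a1 = 5, a2 = 4, a3 = 3, a4 = 5, a5 = 2, a6 = 5. Then constraint 2: a5 + a6 = 7; constraint 5: a1 - a6 = 0, and every other listed constraint is also met.

Satisfiable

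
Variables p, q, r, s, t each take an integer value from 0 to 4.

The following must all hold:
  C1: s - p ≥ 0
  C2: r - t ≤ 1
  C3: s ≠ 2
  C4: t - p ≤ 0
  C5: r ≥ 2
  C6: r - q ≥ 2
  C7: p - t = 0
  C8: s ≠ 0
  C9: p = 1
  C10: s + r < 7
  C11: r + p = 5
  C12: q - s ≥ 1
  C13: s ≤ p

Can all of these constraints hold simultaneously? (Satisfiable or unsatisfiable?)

Constraints 1, 2, 4, 6, and 12 give q − s ≥ 1, s − p ≥ 0, p − t ≥ 0, t − r ≥ -1, r − q ≥ 2.
Adding all 5 inequalities: the left sides telescope to 0, and the right sides sum to 1 + 0 + 0 + (-1) + 2 = 2. So 0 ≥ 2, which is false.

Unsatisfiable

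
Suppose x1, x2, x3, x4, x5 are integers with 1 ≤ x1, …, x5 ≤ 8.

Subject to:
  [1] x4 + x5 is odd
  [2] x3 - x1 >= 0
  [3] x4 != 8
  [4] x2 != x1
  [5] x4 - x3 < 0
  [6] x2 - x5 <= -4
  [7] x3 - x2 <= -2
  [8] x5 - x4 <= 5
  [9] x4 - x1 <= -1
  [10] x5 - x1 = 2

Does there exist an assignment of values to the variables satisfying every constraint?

Constraints 2, 6, 7, 8, and 9 give x3 − x1 ≥ 0, x1 − x4 ≥ 1, x4 − x5 ≥ -5, x5 − x2 ≥ 4, x2 − x3 ≥ 2.
Adding all 5 inequalities: the left sides telescope to 0, and the right sides sum to 0 + 1 + (-5) + 4 + 2 = 2. So 0 ≥ 2, which is false.

Unsatisfiable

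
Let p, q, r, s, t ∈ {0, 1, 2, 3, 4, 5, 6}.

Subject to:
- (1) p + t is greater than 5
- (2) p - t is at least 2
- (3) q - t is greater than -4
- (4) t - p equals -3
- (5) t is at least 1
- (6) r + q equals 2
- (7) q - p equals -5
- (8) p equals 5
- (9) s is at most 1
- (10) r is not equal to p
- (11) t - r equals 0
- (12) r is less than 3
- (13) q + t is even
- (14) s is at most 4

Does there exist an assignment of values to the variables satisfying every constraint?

Satisfiable

Take p = 5, q = 0, r = 2, s = 0, t = 2. Then constraint 1: p + t = 7; constraint 2: p - t = 3; constraint 3: q - t = -2, and every other listed constraint is also met.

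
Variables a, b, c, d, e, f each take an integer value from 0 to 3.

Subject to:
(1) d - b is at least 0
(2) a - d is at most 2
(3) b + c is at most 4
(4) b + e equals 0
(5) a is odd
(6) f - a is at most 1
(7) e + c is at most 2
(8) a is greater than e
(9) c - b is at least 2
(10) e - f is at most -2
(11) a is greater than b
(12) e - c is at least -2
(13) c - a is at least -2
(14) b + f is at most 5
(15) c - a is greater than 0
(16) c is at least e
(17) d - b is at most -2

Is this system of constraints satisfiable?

Unsatisfiable

Constraints 2, 6, 9, 10, 12, and 17 give b − d ≥ 2, d − a ≥ -2, a − f ≥ -1, f − e ≥ 2, e − c ≥ -2, c − b ≥ 2.
Adding all 6 inequalities: the left sides telescope to 0, and the right sides sum to 2 + (-2) + (-1) + 2 + (-2) + 2 = 1. So 0 ≥ 1, which is false.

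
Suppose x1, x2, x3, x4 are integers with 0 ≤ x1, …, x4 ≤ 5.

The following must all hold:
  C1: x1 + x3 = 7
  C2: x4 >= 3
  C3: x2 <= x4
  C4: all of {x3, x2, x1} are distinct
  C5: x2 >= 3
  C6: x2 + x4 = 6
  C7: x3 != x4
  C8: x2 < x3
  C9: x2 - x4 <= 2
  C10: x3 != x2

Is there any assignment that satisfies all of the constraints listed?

Satisfiable

One satisfying assignment is x1 = 2, x2 = 3, x3 = 5, x4 = 3.
For the less obvious constraints — constraint 1: x1 + x3 = 7; constraint 6: x2 + x4 = 6; constraint 9: x2 - x4 = 0 — and the others hold by inspection.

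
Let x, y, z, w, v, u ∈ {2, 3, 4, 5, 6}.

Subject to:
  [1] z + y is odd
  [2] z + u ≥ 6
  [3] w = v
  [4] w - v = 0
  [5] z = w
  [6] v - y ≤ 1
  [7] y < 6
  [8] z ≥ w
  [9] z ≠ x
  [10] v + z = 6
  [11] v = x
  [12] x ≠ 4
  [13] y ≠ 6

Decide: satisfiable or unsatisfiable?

Unsatisfiable

From constraints 3, 5, and 11, z = w = v = x, so z = x. But constraint 9 says z ≠ x. Contradiction.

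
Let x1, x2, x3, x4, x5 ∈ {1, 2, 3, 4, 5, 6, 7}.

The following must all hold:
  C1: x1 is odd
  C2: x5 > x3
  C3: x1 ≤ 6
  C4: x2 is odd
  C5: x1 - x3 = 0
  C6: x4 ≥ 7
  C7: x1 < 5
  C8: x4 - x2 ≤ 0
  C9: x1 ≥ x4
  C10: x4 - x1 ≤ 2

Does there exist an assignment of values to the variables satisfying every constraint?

Unsatisfiable

From constraint 6: x4 ≥ 7. From constraints 3 and 9: x4 ≤ x1 and x1 ≤ 6, so x4 ≤ 6. But 6 < 7, so no value of x4 works.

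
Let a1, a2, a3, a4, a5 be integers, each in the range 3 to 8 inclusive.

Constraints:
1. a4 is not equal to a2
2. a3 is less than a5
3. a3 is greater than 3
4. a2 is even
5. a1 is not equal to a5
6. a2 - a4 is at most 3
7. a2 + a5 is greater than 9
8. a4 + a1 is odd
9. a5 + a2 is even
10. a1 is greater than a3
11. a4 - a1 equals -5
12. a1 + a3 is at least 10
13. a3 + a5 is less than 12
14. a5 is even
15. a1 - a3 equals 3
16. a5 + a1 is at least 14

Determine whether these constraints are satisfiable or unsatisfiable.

Try a1 = 8, a2 = 6, a3 = 5, a4 = 3, a5 = 6.
Check constraint 6: a2 - a4 = 3; constraint 7: a2 + a5 = 12. The remaining constraints are straightforward to verify.

Satisfiable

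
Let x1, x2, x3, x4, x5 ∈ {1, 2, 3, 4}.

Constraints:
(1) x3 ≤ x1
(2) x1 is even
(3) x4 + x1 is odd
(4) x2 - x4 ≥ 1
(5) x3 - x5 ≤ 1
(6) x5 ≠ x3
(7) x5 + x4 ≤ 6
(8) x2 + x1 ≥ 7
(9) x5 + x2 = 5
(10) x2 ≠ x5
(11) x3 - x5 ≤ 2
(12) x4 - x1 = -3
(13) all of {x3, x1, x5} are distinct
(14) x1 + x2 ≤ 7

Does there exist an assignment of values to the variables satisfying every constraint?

The assignment x1 = 4, x2 = 3, x3 = 1, x4 = 1, x5 = 2 works:
  constraint 4 holds since x2 - x4 = 2.
  constraint 5 holds since x3 - x5 = -1.
The rest check out directly.

Satisfiable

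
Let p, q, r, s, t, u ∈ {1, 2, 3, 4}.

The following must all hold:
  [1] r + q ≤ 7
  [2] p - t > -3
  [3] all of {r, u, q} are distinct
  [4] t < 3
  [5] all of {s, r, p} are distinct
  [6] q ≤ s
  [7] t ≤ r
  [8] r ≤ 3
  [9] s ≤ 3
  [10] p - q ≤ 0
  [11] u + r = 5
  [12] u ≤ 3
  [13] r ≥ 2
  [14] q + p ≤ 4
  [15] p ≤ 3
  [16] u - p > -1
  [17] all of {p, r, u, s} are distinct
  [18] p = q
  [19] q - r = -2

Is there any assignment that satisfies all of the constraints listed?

Unsatisfiable

Constraints 8, 9, 12, and 15 confine each of p, r, u, s to the 3 values {1, …, 3} (the domain already gives each ≥ 1).
Constraint 17 requires all 4 of them to be distinct, but only 3 values are available — impossible by the pigeonhole principle.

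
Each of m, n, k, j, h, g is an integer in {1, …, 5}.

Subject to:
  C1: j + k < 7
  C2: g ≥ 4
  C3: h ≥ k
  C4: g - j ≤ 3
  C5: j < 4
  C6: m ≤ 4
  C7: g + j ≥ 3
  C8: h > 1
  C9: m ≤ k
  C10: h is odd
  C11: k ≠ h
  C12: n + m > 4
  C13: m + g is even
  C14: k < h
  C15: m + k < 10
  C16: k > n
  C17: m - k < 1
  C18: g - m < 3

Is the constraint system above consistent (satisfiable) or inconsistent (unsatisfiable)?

Satisfiable

Try m = 4, n = 3, k = 4, j = 1, h = 5, g = 4.
Check constraint 1: j + k = 5; constraint 4: g - j = 3; constraint 7: g + j = 5. The remaining constraints are straightforward to verify.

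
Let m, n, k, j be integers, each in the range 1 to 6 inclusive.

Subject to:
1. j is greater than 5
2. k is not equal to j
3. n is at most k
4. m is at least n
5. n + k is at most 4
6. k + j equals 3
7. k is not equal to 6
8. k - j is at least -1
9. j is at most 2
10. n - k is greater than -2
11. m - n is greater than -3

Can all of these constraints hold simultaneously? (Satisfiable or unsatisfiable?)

From constraint 1: j ≥ 6. From constraint 9: j ≤ 2. But 2 < 6, so no value of j works.

Unsatisfiable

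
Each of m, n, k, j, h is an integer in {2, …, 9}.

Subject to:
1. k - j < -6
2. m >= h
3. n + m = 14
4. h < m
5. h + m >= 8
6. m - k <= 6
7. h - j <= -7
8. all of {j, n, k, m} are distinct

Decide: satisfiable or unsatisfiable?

Satisfiable

Try m = 6, n = 8, k = 2, j = 9, h = 2.
Check constraint 1: k - j = -7; constraint 3: n + m = 14; constraint 5: h + m = 8. The remaining constraints are straightforward to verify.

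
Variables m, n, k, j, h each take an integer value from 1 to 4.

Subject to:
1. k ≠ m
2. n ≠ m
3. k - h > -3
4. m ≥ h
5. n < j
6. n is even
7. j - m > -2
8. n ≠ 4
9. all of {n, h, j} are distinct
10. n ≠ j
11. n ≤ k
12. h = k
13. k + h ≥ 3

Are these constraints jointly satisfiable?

Satisfiable

Try m = 4, n = 2, k = 3, j = 4, h = 3.
Check constraint 3: k - h = 0; constraint 7: j - m = 0. The remaining constraints are straightforward to verify.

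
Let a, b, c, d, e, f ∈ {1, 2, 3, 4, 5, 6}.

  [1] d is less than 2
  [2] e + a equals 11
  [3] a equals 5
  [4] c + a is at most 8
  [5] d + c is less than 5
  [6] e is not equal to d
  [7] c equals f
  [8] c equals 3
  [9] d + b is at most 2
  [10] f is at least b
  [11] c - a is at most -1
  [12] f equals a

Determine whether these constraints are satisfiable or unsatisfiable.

Constraint 8 fixes c = 3 and constraint 3 fixes a = 5. Constraints 7 and 12 give c = f = a, so c = a. But 3 ≠ 5 — contradiction.

Unsatisfiable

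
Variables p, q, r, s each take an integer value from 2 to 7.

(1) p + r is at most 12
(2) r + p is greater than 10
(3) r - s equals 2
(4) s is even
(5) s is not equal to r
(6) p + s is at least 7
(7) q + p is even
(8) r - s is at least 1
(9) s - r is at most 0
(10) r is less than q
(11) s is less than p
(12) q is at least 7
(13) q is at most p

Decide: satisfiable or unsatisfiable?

Satisfiable

Take p = 7, q = 7, r = 4, s = 2. Then constraint 1: p + r = 11; constraint 2: r + p = 11; constraint 3: r - s = 2, and every other listed constraint is also met.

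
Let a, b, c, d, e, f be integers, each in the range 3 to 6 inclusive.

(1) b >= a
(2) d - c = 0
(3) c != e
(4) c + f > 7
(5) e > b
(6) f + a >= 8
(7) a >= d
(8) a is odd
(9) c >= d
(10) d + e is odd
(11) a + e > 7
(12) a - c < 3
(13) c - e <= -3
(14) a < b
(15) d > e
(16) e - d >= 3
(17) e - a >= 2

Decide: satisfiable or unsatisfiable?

Constraints 5, 7, 14, and 15 give d ≤ a, a < b, b < e, e < d. Chaining: d ≤ a < b < e < d, which forces d < d — impossible.

Unsatisfiable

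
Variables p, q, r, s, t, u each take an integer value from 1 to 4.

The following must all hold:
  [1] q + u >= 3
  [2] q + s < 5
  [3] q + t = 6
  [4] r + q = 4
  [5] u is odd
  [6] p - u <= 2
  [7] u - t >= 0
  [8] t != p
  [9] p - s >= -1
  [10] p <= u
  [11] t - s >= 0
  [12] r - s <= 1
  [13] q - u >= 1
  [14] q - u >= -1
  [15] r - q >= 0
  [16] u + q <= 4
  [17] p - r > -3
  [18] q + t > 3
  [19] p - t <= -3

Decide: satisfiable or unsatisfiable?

Unsatisfiable

Constraints 7, 9, 12, 13, 15, and 19 give p − s ≥ -1, s − r ≥ -1, r − q ≥ 0, q − u ≥ 1, u − t ≥ 0, t − p ≥ 3.
Adding all 6 inequalities: the left sides telescope to 0, and the right sides sum to (-1) + (-1) + 0 + 1 + 0 + 3 = 2. So 0 ≥ 2, which is false.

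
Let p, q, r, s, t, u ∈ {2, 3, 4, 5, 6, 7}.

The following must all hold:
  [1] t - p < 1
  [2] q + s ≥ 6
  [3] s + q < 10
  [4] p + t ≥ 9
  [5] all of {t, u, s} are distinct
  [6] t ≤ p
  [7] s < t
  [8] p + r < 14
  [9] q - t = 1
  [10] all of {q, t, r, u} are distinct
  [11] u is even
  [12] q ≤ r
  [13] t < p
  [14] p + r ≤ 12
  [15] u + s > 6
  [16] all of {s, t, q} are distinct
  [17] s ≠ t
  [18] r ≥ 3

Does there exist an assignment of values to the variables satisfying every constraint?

Satisfiable

Setting (p, q, r, s, t, u) = (5, 5, 7, 2, 4, 6) satisfies everything: constraint 1: t - p = -1; constraint 2: q + s = 7; constraint 3: s + q = 7, and the others follow.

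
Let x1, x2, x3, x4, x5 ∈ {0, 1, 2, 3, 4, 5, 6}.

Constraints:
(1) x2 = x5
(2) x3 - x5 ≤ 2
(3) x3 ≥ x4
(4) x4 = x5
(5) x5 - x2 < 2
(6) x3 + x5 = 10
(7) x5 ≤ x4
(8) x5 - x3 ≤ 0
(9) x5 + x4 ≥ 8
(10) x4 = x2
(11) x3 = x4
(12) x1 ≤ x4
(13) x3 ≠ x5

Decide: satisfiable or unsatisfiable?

From constraints 1, 10, and 11, x3 = x4 = x2 = x5, so x3 = x5. But constraint 13 says x3 ≠ x5. Contradiction.

Unsatisfiable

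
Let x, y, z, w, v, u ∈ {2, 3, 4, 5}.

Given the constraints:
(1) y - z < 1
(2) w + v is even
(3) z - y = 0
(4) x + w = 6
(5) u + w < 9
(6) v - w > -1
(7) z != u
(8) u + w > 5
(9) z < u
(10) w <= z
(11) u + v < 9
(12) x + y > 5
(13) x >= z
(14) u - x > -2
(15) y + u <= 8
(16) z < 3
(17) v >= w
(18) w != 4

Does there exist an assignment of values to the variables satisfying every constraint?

Satisfiable

Take x = 4, y = 2, z = 2, w = 2, v = 2, u = 5. Then constraint 1: y - z = 0; constraint 3: z - y = 0; constraint 4: x + w = 6, and every other listed constraint is also met.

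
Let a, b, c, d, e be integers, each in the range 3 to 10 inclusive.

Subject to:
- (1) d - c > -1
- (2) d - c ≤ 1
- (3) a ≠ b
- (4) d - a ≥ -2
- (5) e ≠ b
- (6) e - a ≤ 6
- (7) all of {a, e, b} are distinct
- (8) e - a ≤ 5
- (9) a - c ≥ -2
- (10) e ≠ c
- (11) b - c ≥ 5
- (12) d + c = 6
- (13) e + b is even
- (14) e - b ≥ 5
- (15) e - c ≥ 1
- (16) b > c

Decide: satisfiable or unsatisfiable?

Unsatisfiable

Constraints 2, 4, 8, 11, and 14 give a − e ≥ -5, e − b ≥ 5, b − c ≥ 5, c − d ≥ -1, d − a ≥ -2.
Adding all 5 inequalities: the left sides telescope to 0, and the right sides sum to (-5) + 5 + 5 + (-1) + (-2) = 2. So 0 ≥ 2, which is false.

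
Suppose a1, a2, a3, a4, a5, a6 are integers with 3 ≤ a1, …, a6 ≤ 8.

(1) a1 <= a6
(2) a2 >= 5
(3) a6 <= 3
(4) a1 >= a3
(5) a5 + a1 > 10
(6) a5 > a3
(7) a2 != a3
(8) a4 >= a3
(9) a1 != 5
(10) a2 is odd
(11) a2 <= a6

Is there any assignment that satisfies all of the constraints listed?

From constraints 2 and 11: a6 ≥ a2 and a2 ≥ 5, so a6 ≥ 5. From constraint 3: a6 ≤ 3. But 3 < 5, so no value of a6 works.

Unsatisfiable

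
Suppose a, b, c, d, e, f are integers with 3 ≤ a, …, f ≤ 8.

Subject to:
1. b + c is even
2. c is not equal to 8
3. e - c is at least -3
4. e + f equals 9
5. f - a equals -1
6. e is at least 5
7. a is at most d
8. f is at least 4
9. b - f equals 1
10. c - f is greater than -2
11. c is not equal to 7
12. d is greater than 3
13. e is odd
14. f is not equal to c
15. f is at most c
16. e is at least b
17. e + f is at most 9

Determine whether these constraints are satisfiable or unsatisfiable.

Satisfiable

Try a = 5, b = 5, c = 5, d = 7, e = 5, f = 4.
Check constraint 3: e - c = 0; constraint 4: e + f = 9; constraint 5: f - a = -1. The remaining constraints are straightforward to verify.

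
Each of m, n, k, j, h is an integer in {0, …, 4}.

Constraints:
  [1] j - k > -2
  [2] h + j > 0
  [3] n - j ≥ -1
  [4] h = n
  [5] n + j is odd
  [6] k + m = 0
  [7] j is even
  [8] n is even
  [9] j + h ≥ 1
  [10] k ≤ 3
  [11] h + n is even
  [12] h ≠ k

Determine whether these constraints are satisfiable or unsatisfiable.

Constraint 8 makes n even and constraint 7 makes j even, so n + j must be even. Constraint 5 says n + j is odd — contradiction.

Unsatisfiable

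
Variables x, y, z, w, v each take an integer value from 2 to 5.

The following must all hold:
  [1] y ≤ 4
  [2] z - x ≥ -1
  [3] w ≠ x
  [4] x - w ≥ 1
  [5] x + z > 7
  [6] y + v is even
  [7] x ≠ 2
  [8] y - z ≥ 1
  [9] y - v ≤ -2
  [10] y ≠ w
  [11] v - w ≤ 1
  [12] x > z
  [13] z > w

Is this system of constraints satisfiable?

Constraints 2, 4, 8, 9, and 11 give w − v ≥ -1, v − y ≥ 2, y − z ≥ 1, z − x ≥ -1, x − w ≥ 1.
Adding all 5 inequalities: the left sides telescope to 0, and the right sides sum to (-1) + 2 + 1 + (-1) + 1 = 2. So 0 ≥ 2, which is false.

Unsatisfiable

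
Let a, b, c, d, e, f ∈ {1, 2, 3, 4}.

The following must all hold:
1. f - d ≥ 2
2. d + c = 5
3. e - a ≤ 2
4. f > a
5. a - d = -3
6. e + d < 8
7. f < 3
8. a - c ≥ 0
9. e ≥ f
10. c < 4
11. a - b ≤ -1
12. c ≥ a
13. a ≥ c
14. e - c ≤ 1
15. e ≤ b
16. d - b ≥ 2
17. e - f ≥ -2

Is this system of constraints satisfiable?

Unsatisfiable

Constraints 1, 8, 11, 14, 16, and 17 give e − f ≥ -2, f − d ≥ 2, d − b ≥ 2, b − a ≥ 1, a − c ≥ 0, c − e ≥ -1.
Adding all 6 inequalities: the left sides telescope to 0, and the right sides sum to (-2) + 2 + 2 + 1 + 0 + (-1) = 2. So 0 ≥ 2, which is false.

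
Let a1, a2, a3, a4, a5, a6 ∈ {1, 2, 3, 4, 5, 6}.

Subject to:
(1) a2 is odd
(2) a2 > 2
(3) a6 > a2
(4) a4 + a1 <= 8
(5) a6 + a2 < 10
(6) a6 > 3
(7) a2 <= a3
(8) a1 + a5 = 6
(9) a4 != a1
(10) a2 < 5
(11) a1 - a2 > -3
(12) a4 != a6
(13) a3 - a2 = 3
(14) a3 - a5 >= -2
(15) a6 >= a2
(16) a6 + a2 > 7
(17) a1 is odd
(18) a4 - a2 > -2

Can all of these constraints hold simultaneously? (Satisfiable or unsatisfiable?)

One satisfying assignment is a1 = 1, a2 = 3, a3 = 6, a4 = 4, a5 = 5, a6 = 5.
For the less obvious constraints — constraint 4: a4 + a1 = 5; constraint 5: a6 + a2 = 8 — and the others hold by inspection.

Satisfiable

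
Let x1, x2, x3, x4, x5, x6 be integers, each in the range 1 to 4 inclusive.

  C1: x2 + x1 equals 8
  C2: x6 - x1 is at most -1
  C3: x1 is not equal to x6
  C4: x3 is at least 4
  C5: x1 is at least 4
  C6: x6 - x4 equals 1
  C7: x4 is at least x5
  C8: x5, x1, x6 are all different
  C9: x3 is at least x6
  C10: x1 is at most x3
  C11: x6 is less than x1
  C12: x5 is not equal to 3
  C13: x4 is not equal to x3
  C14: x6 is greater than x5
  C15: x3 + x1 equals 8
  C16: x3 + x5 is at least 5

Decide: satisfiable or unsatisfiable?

Try x1 = 4, x2 = 4, x3 = 4, x4 = 1, x5 = 1, x6 = 2.
Check constraint 1: x2 + x1 = 8; constraint 2: x6 - x1 = -2; constraint 6: x6 - x4 = 1. The remaining constraints are straightforward to verify.

Satisfiable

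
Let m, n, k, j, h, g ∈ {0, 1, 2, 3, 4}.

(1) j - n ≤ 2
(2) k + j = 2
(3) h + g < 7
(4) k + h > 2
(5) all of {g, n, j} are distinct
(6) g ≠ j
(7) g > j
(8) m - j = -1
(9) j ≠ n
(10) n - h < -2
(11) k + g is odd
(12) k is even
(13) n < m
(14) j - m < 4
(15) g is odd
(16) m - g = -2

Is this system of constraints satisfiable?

Take m = 1, n = 0, k = 0, j = 2, h = 3, g = 3. Then constraint 1: j - n = 2; constraint 2: k + j = 2; constraint 3: h + g = 6, and every other listed constraint is also met.

Satisfiable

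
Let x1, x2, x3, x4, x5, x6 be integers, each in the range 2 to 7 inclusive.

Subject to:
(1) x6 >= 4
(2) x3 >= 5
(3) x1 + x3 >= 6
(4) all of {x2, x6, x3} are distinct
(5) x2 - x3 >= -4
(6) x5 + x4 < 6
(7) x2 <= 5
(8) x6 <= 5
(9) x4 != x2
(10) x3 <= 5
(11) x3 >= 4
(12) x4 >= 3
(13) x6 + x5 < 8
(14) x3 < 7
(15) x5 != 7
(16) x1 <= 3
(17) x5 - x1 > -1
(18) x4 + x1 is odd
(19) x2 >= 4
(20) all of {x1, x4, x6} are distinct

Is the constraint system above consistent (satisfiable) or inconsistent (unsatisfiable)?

Unsatisfiable

Constraints 1, 7, 8, 10, 11, and 19 confine each of x2, x6, x3 to the 2 values {4, 5}.
Constraint 4 requires all 3 of them to be distinct, but only 2 values are available — impossible by the pigeonhole principle.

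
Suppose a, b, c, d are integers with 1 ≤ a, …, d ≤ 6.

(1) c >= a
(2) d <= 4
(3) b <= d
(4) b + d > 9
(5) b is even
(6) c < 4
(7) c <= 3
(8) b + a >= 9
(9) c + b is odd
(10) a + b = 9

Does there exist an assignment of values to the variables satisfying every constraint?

From constraints 1 and 7: a ≤ c ≤ 3. From constraints 2 and 3: b ≤ d ≤ 4. Hence a + b ≤ 7. But constraint 10 requires a + b = 9, and 9 > 7. Contradiction.

Unsatisfiable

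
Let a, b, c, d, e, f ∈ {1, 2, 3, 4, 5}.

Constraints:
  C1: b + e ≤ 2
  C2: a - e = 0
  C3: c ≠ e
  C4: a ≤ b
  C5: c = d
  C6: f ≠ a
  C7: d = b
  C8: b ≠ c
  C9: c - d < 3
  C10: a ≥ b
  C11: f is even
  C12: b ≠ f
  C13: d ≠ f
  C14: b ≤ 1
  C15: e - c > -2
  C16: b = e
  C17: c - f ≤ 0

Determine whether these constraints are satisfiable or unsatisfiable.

Unsatisfiable

From constraints 5, 7, and 16, c = d = b = e, so c = e. But constraint 3 says c ≠ e. Contradiction.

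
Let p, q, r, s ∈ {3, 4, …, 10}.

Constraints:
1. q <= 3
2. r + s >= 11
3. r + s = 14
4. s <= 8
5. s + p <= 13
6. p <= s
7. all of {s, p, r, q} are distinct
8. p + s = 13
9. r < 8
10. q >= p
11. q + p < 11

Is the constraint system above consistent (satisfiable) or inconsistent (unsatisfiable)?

From constraints 1 and 10: p ≤ q ≤ 3. From constraint 4: s ≤ 8. Hence p + s ≤ 11. But constraint 8 requires p + s = 13, and 13 > 11. Contradiction.

Unsatisfiable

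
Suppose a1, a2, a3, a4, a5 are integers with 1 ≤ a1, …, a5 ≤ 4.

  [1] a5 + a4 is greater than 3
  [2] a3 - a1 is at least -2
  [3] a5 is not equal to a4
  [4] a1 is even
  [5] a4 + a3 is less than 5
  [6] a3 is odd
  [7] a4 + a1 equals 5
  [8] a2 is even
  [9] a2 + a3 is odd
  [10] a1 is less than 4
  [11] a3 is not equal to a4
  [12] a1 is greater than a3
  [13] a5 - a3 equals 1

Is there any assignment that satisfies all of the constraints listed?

Try a1 = 2, a2 = 2, a3 = 1, a4 = 3, a5 = 2.
Check constraint 1: a5 + a4 = 5; constraint 2: a3 - a1 = -1; constraint 5: a4 + a3 = 4. The remaining constraints are straightforward to verify.

Satisfiable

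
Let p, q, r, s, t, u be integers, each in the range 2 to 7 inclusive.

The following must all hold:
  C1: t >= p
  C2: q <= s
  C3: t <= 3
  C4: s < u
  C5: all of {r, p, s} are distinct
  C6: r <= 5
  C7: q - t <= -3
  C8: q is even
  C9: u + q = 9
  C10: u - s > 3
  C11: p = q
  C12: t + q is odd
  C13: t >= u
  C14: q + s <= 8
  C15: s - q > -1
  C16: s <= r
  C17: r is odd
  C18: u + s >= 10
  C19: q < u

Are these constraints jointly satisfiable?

From constraints 3 and 13: u ≤ t ≤ 3. From constraints 6 and 16: s ≤ r ≤ 5. Hence u + s ≤ 8. But constraint 18 requires u + s ≥ 10, and 10 > 8. Contradiction.

Unsatisfiable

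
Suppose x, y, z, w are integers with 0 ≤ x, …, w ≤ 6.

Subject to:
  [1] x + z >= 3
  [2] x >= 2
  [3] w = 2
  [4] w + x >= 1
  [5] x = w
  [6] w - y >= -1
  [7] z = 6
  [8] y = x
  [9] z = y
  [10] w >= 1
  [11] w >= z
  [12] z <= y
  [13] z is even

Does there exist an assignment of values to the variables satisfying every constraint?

Unsatisfiable

Constraint 7 fixes z = 6 and constraint 3 fixes w = 2. Constraints 5, 8, and 9 give z = y = x = w, so z = w. But 6 ≠ 2 — contradiction.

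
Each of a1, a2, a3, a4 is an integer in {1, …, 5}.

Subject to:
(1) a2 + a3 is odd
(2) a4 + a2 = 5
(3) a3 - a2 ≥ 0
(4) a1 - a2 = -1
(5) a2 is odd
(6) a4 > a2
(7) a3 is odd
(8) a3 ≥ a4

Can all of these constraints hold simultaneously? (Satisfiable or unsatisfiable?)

Unsatisfiable

Constraint 5 makes a2 odd and constraint 7 makes a3 odd, so a2 + a3 must be even. Constraint 1 says a2 + a3 is odd — contradiction.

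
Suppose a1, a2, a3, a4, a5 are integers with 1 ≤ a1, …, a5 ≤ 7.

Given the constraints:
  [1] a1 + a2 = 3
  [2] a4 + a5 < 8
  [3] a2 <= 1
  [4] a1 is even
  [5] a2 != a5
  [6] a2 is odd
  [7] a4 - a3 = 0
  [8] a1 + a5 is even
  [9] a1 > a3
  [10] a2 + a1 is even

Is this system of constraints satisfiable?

Constraint 6 makes a2 odd and constraint 4 makes a1 even, so a2 + a1 must be odd. Constraint 10 says a2 + a1 is even — contradiction.

Unsatisfiable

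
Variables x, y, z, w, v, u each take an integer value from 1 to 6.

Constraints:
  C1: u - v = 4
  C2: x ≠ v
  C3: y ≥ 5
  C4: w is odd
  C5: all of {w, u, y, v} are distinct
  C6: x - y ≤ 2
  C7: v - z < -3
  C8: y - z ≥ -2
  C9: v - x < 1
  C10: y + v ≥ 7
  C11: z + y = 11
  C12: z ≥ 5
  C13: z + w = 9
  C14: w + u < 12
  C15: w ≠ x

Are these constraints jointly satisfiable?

Satisfiable

Take x = 4, y = 5, z = 6, w = 3, v = 2, u = 6. Then constraint 1: u - v = 4; constraint 6: x - y = -1; constraint 7: v - z = -4, and every other listed constraint is also met.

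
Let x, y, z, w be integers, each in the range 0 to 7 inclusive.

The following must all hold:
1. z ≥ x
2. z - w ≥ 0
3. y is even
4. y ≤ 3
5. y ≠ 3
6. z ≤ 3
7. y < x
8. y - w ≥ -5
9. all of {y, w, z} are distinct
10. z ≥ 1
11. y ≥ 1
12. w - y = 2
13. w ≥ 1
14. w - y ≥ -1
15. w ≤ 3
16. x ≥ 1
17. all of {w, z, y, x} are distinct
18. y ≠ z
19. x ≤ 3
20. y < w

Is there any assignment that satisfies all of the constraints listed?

Unsatisfiable

Constraints 4, 6, 10, 11, 13, 15, 16, and 19 confine each of w, z, y, x to the 3 values {1, …, 3}.
Constraint 17 requires all 4 of them to be distinct, but only 3 values are available — impossible by the pigeonhole principle.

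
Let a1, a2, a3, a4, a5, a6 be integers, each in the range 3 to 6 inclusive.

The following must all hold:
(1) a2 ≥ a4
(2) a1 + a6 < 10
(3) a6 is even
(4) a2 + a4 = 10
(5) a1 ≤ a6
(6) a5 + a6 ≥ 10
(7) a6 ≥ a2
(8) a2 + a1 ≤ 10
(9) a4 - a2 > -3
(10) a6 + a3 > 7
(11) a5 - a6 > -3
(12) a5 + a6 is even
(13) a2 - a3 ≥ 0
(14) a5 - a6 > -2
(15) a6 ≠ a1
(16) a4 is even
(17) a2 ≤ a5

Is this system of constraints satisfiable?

Satisfiable

One satisfying assignment is a1 = 3, a2 = 6, a3 = 3, a4 = 4, a5 = 6, a6 = 6.
For the less obvious constraints — constraint 2: a1 + a6 = 9; constraint 4: a2 + a4 = 10 — and the others hold by inspection.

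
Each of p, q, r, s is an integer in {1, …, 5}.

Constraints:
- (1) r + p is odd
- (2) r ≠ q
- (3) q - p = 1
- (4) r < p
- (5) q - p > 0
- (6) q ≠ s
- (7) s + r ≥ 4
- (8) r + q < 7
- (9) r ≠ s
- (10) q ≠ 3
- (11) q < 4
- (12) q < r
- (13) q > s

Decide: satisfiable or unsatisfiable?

Constraints 4, 5, and 12 give p < q, q < r, r < p. Chaining: p < q < r < p, which forces p < p — impossible.

Unsatisfiable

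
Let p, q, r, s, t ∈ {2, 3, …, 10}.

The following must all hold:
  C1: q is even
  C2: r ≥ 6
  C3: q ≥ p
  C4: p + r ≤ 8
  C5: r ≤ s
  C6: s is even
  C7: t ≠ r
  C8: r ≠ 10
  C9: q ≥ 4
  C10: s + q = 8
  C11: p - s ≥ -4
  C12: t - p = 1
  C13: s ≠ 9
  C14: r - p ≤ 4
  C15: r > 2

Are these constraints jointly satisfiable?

From constraints 2 and 5: s ≥ r ≥ 6. From constraint 9: q ≥ 4. Hence s + q ≥ 10. But constraint 10 requires s + q = 8, and 8 < 10. Contradiction.

Unsatisfiable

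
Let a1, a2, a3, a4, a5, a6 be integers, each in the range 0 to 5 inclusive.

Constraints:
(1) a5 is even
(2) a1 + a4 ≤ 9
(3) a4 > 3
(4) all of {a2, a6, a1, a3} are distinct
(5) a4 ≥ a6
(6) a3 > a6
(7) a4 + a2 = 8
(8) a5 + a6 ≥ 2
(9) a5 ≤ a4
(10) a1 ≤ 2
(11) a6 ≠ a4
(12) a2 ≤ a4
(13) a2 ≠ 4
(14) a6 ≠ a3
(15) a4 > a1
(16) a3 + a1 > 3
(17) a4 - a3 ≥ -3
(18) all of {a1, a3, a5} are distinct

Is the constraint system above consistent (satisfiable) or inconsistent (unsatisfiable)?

Satisfiable

Try a1 = 1, a2 = 3, a3 = 5, a4 = 5, a5 = 2, a6 = 2.
Check constraint 2: a1 + a4 = 6; constraint 7: a4 + a2 = 8; constraint 8: a5 + a6 = 4. The remaining constraints are straightforward to verify.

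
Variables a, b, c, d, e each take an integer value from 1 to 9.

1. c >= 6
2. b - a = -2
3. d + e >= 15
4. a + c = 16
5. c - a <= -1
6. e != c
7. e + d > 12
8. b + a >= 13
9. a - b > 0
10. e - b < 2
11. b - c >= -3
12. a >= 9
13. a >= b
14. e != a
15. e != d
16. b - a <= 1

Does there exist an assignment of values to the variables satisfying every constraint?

Setting (a, b, c, d, e) = (9, 7, 7, 7, 8) satisfies everything: constraint 2: b - a = -2; constraint 3: d + e = 15, and the others follow.

Satisfiable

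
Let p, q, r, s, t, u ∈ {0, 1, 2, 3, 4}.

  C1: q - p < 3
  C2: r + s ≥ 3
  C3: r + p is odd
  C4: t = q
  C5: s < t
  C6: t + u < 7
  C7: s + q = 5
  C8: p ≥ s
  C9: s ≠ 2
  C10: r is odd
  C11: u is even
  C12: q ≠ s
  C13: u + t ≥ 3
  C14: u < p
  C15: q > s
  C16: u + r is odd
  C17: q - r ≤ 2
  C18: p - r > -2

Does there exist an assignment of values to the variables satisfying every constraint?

Satisfiable

Take p = 4, q = 4, r = 3, s = 1, t = 4, u = 2. Then constraint 1: q - p = 0; constraint 2: r + s = 4, and every other listed constraint is also met.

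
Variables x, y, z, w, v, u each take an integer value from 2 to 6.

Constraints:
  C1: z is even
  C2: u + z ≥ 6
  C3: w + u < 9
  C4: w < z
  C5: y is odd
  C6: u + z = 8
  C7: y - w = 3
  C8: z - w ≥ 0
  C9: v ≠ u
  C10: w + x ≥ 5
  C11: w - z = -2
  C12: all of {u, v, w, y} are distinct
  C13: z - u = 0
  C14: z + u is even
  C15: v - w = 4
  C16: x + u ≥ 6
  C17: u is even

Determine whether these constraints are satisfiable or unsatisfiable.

Satisfiable

Setting (x, y, z, w, v, u) = (4, 5, 4, 2, 6, 4) satisfies everything: constraint 2: u + z = 8; constraint 3: w + u = 6, and the others follow.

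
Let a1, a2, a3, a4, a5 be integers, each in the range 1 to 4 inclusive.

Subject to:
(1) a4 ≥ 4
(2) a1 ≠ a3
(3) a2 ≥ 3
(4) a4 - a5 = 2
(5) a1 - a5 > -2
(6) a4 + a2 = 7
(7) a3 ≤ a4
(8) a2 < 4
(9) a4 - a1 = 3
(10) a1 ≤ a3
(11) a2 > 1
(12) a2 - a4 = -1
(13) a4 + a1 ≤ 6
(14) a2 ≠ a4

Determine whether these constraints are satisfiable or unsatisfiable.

Satisfiable

Setting (a1, a2, a3, a4, a5) = (1, 3, 3, 4, 2) satisfies everything: constraint 4: a4 - a5 = 2; constraint 5: a1 - a5 = -1; constraint 6: a4 + a2 = 7, and the others follow.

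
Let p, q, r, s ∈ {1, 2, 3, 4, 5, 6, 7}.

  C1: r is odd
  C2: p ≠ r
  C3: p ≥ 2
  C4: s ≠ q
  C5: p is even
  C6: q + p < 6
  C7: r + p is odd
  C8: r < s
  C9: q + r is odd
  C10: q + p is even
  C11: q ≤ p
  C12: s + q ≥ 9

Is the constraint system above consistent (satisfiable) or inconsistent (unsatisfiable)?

Satisfiable

Take p = 2, q = 2, r = 1, s = 7. Then constraint 1: r = 1 is odd; constraint 6: q + p = 4; constraint 12: s + q = 9, and every other listed constraint is also met.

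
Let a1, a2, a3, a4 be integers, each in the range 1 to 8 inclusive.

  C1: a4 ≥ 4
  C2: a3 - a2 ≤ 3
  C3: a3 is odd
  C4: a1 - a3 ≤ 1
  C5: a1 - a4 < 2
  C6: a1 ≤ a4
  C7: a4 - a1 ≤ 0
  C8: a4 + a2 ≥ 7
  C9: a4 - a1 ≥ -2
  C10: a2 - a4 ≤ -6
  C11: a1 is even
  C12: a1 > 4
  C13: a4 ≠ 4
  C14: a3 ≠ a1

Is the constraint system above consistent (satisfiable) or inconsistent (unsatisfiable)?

Unsatisfiable

Constraints 2, 4, 7, and 10 give a3 − a1 ≥ -1, a1 − a4 ≥ 0, a4 − a2 ≥ 6, a2 − a3 ≥ -3.
Adding all 4 inequalities: the left sides telescope to 0, and the right sides sum to (-1) + 0 + 6 + (-3) = 2. So 0 ≥ 2, which is false.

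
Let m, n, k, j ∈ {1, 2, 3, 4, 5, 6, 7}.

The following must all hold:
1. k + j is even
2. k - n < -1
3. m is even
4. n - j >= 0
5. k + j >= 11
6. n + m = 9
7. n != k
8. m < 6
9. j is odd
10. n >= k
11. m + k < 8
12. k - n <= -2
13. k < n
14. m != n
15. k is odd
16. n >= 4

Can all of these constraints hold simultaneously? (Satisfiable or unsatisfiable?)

Satisfiable

The assignment m = 2, n = 7, k = 5, j = 7 works:
  constraint 2 holds since k - n = -2.
  constraint 4 holds since n - j = 0.
The rest check out directly.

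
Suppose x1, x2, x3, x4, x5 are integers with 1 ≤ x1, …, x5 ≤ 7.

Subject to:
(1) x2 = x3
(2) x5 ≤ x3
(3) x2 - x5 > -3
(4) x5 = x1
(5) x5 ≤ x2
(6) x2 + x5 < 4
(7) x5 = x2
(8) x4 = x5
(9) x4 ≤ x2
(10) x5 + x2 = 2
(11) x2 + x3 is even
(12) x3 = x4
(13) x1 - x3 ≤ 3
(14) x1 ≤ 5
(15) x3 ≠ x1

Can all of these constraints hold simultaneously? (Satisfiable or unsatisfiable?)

From constraints 4, 8, and 12, x3 = x4 = x5 = x1, so x3 = x1. But constraint 15 says x3 ≠ x1. Contradiction.

Unsatisfiable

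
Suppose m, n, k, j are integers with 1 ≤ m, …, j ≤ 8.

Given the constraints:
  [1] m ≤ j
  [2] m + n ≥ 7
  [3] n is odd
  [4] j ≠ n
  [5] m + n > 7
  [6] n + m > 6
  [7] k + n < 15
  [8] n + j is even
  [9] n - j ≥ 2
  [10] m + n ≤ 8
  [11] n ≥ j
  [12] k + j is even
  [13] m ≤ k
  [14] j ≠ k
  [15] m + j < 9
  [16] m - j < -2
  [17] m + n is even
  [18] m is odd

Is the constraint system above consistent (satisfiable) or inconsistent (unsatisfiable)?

Satisfiable

The assignment m = 1, n = 7, k = 7, j = 5 works:
  constraint 2 holds since m + n = 8.
  constraint 5 holds since m + n = 8.
The rest check out directly.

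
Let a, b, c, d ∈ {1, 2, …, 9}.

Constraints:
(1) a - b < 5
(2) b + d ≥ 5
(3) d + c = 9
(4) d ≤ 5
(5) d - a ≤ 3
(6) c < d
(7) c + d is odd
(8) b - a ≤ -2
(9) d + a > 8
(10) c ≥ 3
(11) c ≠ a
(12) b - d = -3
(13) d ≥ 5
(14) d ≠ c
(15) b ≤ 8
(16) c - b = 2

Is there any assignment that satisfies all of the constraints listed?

One satisfying assignment is a = 5, b = 2, c = 4, d = 5.
For the less obvious constraints — constraint 1: a - b = 3; constraint 2: b + d = 7 — and the others hold by inspection.

Satisfiable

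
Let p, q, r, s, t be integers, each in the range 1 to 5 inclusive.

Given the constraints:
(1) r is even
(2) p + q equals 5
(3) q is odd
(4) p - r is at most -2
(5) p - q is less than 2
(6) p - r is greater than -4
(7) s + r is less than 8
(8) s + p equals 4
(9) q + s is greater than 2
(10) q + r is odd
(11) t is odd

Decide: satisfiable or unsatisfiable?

Setting (p, q, r, s, t) = (2, 3, 4, 2, 3) satisfies everything: constraint 2: p + q = 5; constraint 4: p - r = -2; constraint 5: p - q = -1, and the others follow.

Satisfiable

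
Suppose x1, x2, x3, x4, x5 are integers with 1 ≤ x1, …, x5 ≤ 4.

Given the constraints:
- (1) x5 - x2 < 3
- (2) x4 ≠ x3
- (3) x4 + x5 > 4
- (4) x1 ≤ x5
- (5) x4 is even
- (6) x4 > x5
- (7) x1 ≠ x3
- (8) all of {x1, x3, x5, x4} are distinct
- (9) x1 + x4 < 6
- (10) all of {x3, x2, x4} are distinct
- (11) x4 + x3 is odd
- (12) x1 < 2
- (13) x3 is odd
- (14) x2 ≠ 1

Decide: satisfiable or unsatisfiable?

The assignment x1 = 1, x2 = 2, x3 = 3, x4 = 4, x5 = 2 works:
  constraint 1 holds since x5 - x2 = 0.
  constraint 3 holds since x4 + x5 = 6.
  constraint 9 holds since x1 + x4 = 5.
The rest check out directly.

Satisfiable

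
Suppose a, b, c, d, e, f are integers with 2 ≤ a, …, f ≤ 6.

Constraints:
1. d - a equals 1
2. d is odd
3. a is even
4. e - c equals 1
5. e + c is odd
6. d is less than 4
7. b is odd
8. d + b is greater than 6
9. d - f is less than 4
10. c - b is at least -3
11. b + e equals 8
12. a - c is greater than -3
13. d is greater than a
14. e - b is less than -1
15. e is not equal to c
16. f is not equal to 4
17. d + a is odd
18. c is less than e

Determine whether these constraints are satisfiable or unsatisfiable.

One satisfying assignment is a = 2, b = 5, c = 2, d = 3, e = 3, f = 2.
For the less obvious constraints — constraint 1: d - a = 1; constraint 4: e - c = 1; constraint 8: d + b = 8 — and the others hold by inspection.

Satisfiable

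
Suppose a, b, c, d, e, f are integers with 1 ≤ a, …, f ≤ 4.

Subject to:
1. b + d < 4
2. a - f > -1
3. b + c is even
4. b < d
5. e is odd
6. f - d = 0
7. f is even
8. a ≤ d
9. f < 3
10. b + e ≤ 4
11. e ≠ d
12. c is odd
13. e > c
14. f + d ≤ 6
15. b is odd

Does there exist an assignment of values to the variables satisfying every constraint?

Satisfiable

Setting (a, b, c, d, e, f) = (2, 1, 1, 2, 3, 2) satisfies everything: constraint 1: b + d = 3; constraint 2: a - f = 0, and the others follow.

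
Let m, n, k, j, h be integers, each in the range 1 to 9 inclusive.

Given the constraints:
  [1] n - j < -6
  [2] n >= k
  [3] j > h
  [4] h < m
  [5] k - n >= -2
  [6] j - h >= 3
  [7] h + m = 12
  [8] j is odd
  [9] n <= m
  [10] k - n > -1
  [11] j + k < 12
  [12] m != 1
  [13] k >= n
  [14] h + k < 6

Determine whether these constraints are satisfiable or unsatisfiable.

Satisfiable

The assignment m = 8, n = 1, k = 1, j = 9, h = 4 works:
  constraint 1 holds since n - j = -8.
  constraint 5 holds since k - n = 0.
  constraint 6 holds since j - h = 5.
The rest check out directly.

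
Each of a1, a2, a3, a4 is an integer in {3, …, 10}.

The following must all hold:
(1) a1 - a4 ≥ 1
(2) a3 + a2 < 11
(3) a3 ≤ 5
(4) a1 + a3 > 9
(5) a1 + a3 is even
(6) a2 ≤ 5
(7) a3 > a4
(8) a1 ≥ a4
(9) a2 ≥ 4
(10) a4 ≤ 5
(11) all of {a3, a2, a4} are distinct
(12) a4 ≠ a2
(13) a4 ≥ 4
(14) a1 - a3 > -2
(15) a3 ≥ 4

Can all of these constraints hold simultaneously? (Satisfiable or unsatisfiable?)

Unsatisfiable

Constraints 3, 6, 9, 10, 13, and 15 confine each of a3, a2, a4 to the 2 values {4, 5}.
Constraint 11 requires all 3 of them to be distinct, but only 2 values are available — impossible by the pigeonhole principle.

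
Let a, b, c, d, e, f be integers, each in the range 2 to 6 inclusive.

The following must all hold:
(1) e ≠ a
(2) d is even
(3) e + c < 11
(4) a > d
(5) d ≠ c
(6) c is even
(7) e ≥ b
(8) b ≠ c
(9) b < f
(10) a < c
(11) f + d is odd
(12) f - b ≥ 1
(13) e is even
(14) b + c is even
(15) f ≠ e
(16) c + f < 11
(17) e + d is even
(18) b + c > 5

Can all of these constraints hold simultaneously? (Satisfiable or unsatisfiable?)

Satisfiable

Take a = 4, b = 2, c = 6, d = 2, e = 2, f = 3. Then constraint 3: e + c = 8; constraint 12: f - b = 1; constraint 16: c + f = 9, and every other listed constraint is also met.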